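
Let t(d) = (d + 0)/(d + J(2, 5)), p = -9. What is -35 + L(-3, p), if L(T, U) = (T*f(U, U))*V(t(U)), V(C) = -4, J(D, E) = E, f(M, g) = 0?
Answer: -35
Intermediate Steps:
t(d) = d/(5 + d) (t(d) = (d + 0)/(d + 5) = d/(5 + d))
L(T, U) = 0 (L(T, U) = (T*0)*(-4) = 0*(-4) = 0)
-35 + L(-3, p) = -35 + 0 = -35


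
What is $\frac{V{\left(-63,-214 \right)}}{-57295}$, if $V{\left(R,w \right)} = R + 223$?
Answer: $- \frac{32}{11459} \approx -0.0027926$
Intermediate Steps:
$V{\left(R,w \right)} = 223 + R$
$\frac{V{\left(-63,-214 \right)}}{-57295} = \frac{223 - 63}{-57295} = 160 \left(- \frac{1}{57295}\right) = - \frac{32}{11459}$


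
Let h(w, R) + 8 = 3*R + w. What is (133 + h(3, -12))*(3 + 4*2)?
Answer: 1012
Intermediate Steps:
h(w, R) = -8 + w + 3*R (h(w, R) = -8 + (3*R + w) = -8 + (w + 3*R) = -8 + w + 3*R)
(133 + h(3, -12))*(3 + 4*2) = (133 + (-8 + 3 + 3*(-12)))*(3 + 4*2) = (133 + (-8 + 3 - 36))*(3 + 8) = (133 - 41)*11 = 92*11 = 1012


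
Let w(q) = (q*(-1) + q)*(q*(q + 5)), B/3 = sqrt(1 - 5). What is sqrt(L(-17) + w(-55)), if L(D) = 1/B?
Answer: sqrt(6)*sqrt(-I)/6 ≈ 0.28868 - 0.28868*I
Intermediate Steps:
B = 6*I (B = 3*sqrt(1 - 5) = 3*sqrt(-4) = 3*(2*I) = 6*I ≈ 6.0*I)
w(q) = 0 (w(q) = (-q + q)*(q*(5 + q)) = 0*(q*(5 + q)) = 0)
L(D) = -I/6 (L(D) = 1/(6*I) = -I/6)
sqrt(L(-17) + w(-55)) = sqrt(-I/6 + 0) = sqrt(-I/6) = sqrt(6)*sqrt(-I)/6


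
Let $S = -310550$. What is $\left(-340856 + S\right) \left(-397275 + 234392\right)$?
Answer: $106102963498$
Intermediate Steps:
$\left(-340856 + S\right) \left(-397275 + 234392\right) = \left(-340856 - 310550\right) \left(-397275 + 234392\right) = \left(-651406\right) \left(-162883\right) = 106102963498$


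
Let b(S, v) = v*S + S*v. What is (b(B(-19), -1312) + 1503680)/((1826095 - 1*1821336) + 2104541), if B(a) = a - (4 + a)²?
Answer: 535984/527325 ≈ 1.0164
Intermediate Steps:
b(S, v) = 2*S*v (b(S, v) = S*v + S*v = 2*S*v)
(b(B(-19), -1312) + 1503680)/((1826095 - 1*1821336) + 2104541) = (2*(-19 - (4 - 19)²)*(-1312) + 1503680)/((1826095 - 1*1821336) + 2104541) = (2*(-19 - 1*(-15)²)*(-1312) + 1503680)/((1826095 - 1821336) + 2104541) = (2*(-19 - 1*225)*(-1312) + 1503680)/(4759 + 2104541) = (2*(-19 - 225)*(-1312) + 1503680)/2109300 = (2*(-244)*(-1312) + 1503680)*(1/2109300) = (640256 + 1503680)*(1/2109300) = 2143936*(1/2109300) = 535984/527325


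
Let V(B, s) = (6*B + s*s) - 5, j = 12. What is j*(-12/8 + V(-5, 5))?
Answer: -138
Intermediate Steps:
V(B, s) = -5 + s² + 6*B (V(B, s) = (6*B + s²) - 5 = (s² + 6*B) - 5 = -5 + s² + 6*B)
j*(-12/8 + V(-5, 5)) = 12*(-12/8 + (-5 + 5² + 6*(-5))) = 12*(-12*⅛ + (-5 + 25 - 30)) = 12*(-3/2 - 10) = 12*(-23/2) = -138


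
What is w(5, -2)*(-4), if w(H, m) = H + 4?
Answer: -36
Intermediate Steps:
w(H, m) = 4 + H
w(5, -2)*(-4) = (4 + 5)*(-4) = 9*(-4) = -36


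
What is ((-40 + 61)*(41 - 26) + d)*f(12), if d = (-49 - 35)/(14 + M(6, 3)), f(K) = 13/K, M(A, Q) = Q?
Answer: 22841/68 ≈ 335.90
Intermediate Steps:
d = -84/17 (d = (-49 - 35)/(14 + 3) = -84/17 ≈ -4.9412)
((-40 + 61)*(41 - 26) + d)*f(12) = ((-40 + 61)*(41 - 26) - 84/17)*(13/12) = (21*15 - 84/17)*(13*(1/12)) = (315 - 84/17)*(13/12) = (5271/17)*(13/12) = 22841/68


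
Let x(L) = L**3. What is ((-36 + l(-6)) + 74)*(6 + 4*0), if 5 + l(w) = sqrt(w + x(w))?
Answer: 198 + 6*I*sqrt(222) ≈ 198.0 + 89.398*I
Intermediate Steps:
l(w) = -5 + sqrt(w + w**3)
((-36 + l(-6)) + 74)*(6 + 4*0) = ((-36 + (-5 + sqrt(-6 + (-6)**3))) + 74)*(6 + 4*0) = ((-36 + (-5 + sqrt(-6 - 216))) + 74)*(6 + 0) = ((-36 + (-5 + sqrt(-222))) + 74)*6 = ((-36 + (-5 + I*sqrt(222))) + 74)*6 = ((-41 + I*sqrt(222)) + 74)*6 = (33 + I*sqrt(222))*6 = 198 + 6*I*sqrt(222)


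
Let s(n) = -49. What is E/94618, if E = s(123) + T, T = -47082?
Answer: -47131/94618 ≈ -0.49812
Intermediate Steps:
E = -47131 (E = -49 - 47082 = -47131)
E/94618 = -47131/94618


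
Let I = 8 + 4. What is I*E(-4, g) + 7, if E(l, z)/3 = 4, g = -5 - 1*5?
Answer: 151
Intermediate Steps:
g = -10 (g = -5 - 5 = -10)
E(l, z) = 12 (E(l, z) = 3*4 = 12)
I = 12
I*E(-4, g) + 7 = 12*12 + 7 = 144 + 7 = 151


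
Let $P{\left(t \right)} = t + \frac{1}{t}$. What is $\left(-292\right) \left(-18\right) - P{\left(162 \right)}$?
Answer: $\frac{825227}{162} \approx 5094.0$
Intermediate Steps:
$\left(-292\right) \left(-18\right) - P{\left(162 \right)} = \left(-292\right) \left(-18\right) - \left(162 + \frac{1}{162}\right) = 5256 - \left(162 + \frac{1}{162}\right) = 5256 - \frac{26245}{162} = \frac{825227}{162}$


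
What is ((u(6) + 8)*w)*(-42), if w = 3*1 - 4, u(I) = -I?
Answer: 84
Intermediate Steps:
w = -1 (w = 3 - 4 = -1)
((u(6) + 8)*w)*(-42) = ((-1*6 + 8)*(-1))*(-42) = ((-6 + 8)*(-1))*(-42) = (2*(-1))*(-42) = -2*(-42) = 84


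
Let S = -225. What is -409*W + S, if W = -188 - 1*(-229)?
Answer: -16994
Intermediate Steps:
W = 41 (W = -188 + 229 = 41)
-409*W + S = -409*41 - 225 = -16769 - 225 = -16994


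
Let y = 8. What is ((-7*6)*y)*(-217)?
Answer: 72912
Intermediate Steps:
((-7*6)*y)*(-217) = (-7*6*8)*(-217) = -42*8*(-217) = -336*(-217) = 72912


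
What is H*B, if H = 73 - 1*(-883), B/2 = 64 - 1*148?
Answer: -160608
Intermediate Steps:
B = -168 (B = 2*(64 - 1*148) = 2*(64 - 148) = 2*(-84) = -168)
H = 956 (H = 73 + 883 = 956)
H*B = 956*(-168) = -160608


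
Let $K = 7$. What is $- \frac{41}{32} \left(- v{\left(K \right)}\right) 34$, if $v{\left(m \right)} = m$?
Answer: $\frac{4879}{16} \approx 304.94$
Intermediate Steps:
$- \frac{41}{32} \left(- v{\left(K \right)}\right) 34 = - \frac{41}{32} \left(\left(-1\right) 7\right) 34 = \left(-41\right) \frac{1}{32} \left(-7\right) 34 = \left(- \frac{41}{32}\right) \left(-7\right) 34 = \frac{287}{32} \cdot 34 = \frac{4879}{16}$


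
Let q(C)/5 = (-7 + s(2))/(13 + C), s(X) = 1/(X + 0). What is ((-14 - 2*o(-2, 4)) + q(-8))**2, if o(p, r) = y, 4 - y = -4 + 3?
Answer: 3721/4 ≈ 930.25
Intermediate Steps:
y = 5 (y = 4 - (-4 + 3) = 4 - 1*(-1) = 4 + 1 = 5)
o(p, r) = 5
s(X) = 1/X
q(C) = -65/(2*(13 + C)) (q(C) = 5*((-7 + 1/2)/(13 + C)) = 5*(-13/(2*(13 + C))) = -65/(2*(13 + C)))
((-14 - 2*o(-2, 4)) + q(-8))**2 = ((-14 - 2*5) - 65/(26 + 2*(-8)))**2 = ((-14 - 10) - 65/(26 - 16))**2 = (-24 - 65/10)**2 = (-24 - 65*1/10)**2 = (-24 - 13/2)**2 = (-61/2)**2 = 3721/4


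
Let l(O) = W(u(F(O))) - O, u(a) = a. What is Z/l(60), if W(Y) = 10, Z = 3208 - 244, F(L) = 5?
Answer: -1482/25 ≈ -59.280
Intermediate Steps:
Z = 2964
l(O) = 10 - O
Z/l(60) = 2964/(10 - 1*60) = 2964/(10 - 60) = 2964/(-50) = 2964*(-1/50) = -1482/25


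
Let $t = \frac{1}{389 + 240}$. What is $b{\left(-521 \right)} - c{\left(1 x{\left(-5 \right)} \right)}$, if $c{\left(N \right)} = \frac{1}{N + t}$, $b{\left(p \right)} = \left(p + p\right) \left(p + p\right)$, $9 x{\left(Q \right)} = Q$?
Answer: $\frac{3404961565}{3136} \approx 1.0858 \cdot 10^{6}$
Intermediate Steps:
$x{\left(Q \right)} = \frac{Q}{9}$
$t = \frac{1}{629} \approx 0.0015898$
$b{\left(p \right)} = 4 p^{2}$ ($b{\left(p \right)} = 2 p 2 p = 4 p^{2}$)
$c{\left(N \right)} = \frac{1}{\frac{1}{629} + N}$ ($c{\left(N \right)} = \frac{1}{N + \frac{1}{629}} = \frac{1}{\frac{1}{629} + N}$)
$b{\left(-521 \right)} - c{\left(1 x{\left(-5 \right)} \right)} = 4 \left(-521\right)^{2} - \frac{629}{1 + 629 \cdot 1 \cdot \frac{1}{9} \left(-5\right)} = 4 \cdot 271441 - \frac{629}{1 + 629 \cdot 1 \left(- \frac{5}{9}\right)} = 1085764 - \frac{629}{1 + 629 \left(- \frac{5}{9}\right)} = 1085764 - \frac{629}{1 - \frac{3145}{9}} = 1085764 - \frac{629}{- \frac{3136}{9}} = 1085764 - 629 \left(- \frac{9}{3136}\right) = 1085764 - - \frac{5661}{3136} = 1085764 + \frac{5661}{3136} = \frac{3404961565}{3136}$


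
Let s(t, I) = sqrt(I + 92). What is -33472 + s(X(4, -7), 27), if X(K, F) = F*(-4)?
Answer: -33472 + sqrt(119) ≈ -33461.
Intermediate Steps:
X(K, F) = -4*F
s(t, I) = sqrt(92 + I)
-33472 + s(X(4, -7), 27) = -33472 + sqrt(92 + 27) = -33472 + sqrt(119)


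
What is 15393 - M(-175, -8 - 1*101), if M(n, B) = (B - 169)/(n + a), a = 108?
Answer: 1031053/67 ≈ 15389.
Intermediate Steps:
M(n, B) = (-169 + B)/(108 + n) (M(n, B) = (B - 169)/(n + 108) = (-169 + B)/(108 + n))
15393 - M(-175, -8 - 1*101) = 15393 - (-169 + (-8 - 1*101))/(108 - 175) = 15393 - (-169 + (-8 - 101))/(-67) = 15393 - (-1)*(-169 - 109)/67 = 15393 - (-1)*(-278)/67 = 15393 - 1*278/67 = 15393 - 278/67 = 1031053/67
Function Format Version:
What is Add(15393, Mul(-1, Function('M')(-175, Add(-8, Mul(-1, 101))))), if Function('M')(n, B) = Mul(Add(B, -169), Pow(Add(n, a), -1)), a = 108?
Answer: Rational(1031053, 67) ≈ 15389.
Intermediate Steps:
Function('M')(n, B) = Mul(Pow(Add(108, n), -1), Add(-169, B)) (Function('M')(n, B) = Mul(Add(B, -169), Pow(Add(n, 108), -1)) = Mul(Add(-169, B), Pow(Add(108, n), -1)) = Mul(Pow(Add(108, n), -1), Add(-169, B)))
Add(15393, Mul(-1, Function('M')(-175, Add(-8, Mul(-1, 101))))) = Add(15393, Mul(-1, Mul(Pow(Add(108, -175), -1), Add(-169, Add(-8, Mul(-1, 101)))))) = Add(15393, Mul(-1, Mul(Pow(-67, -1), Add(-169, Add(-8, -101))))) = Add(15393, Mul(-1, Mul(Rational(-1, 67), Add(-169, -109)))) = Add(15393, Mul(-1, Mul(Rational(-1, 67), -278))) = Add(15393, Mul(-1, Rational(278, 67))) = Add(15393, Rational(-278, 67)) = Rational(1031053, 67)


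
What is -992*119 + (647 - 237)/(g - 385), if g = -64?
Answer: -53003962/449 ≈ -1.1805e+5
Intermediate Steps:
-992*119 + (647 - 237)/(g - 385) = -992*119 + (647 - 237)/(-64 - 385) = -118048 + 410/(-449) = -118048 + 410*(-1/449) = -118048 - 410/449 = -53003962/449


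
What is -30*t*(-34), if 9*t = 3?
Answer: 340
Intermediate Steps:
t = 1/3 (t = (1/9)*3 = 1/3 ≈ 0.33333)
-30*t*(-34) = -30*1/3*(-34) = -10*(-34) = 340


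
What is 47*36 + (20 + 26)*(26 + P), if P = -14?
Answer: 2244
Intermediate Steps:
47*36 + (20 + 26)*(26 + P) = 47*36 + (20 + 26)*(26 - 14) = 1692 + 46*12 = 1692 + 552 = 2244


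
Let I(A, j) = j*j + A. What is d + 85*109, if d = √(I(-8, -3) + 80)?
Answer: 9274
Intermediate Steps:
I(A, j) = A + j² (I(A, j) = j² + A = A + j²)
d = 9 (d = √((-8 + (-3)²) + 80) = √((-8 + 9) + 80) = √(1 + 80) = √81 = 9)
d + 85*109 = 9 + 85*109 = 9 + 9265 = 9274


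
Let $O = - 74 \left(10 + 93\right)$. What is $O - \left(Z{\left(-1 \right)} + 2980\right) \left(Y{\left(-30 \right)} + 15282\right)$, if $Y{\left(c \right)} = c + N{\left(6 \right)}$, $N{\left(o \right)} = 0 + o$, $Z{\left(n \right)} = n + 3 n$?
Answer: $-45415430$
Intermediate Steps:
$Z{\left(n \right)} = 4 n$
$N{\left(o \right)} = o$
$Y{\left(c \right)} = 6 + c$ ($Y{\left(c \right)} = c + 6 = 6 + c$)
$O = -7622$ ($O = \left(-74\right) 103 = -7622$)
$O - \left(Z{\left(-1 \right)} + 2980\right) \left(Y{\left(-30 \right)} + 15282\right) = -7622 - \left(4 \left(-1\right) + 2980\right) \left(\left(6 - 30\right) + 15282\right) = -7622 - \left(-4 + 2980\right) \left(-24 + 15282\right) = -7622 - 2976 \cdot 15258 = -7622 - 45407808 = -45415430$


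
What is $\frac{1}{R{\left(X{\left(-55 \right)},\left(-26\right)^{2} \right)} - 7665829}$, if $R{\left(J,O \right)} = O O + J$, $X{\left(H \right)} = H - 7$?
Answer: $- \frac{1}{7208915} \approx -1.3872 \cdot 10^{-7}$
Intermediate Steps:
$X{\left(H \right)} = -7 + H$
$R{\left(J,O \right)} = J + O^{2}$ ($R{\left(J,O \right)} = O^{2} + J = J + O^{2}$)
$\frac{1}{R{\left(X{\left(-55 \right)},\left(-26\right)^{2} \right)} - 7665829} = \frac{1}{\left(\left(-7 - 55\right) + \left(\left(-26\right)^{2}\right)^{2}\right) - 7665829} = \frac{1}{\left(-62 + 676^{2}\right) - 7665829} = \frac{1}{\left(-62 + 456976\right) - 7665829} = \frac{1}{456914 - 7665829} = \frac{1}{-7208915} = - \frac{1}{7208915}$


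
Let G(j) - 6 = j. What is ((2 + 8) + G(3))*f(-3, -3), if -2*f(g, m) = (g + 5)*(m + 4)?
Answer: -19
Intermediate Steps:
f(g, m) = -(4 + m)*(5 + g)/2 (f(g, m) = -(g + 5)*(m + 4)/2 = -(5 + g)*(4 + m)/2 = -(4 + m)*(5 + g)/2)
G(j) = 6 + j
((2 + 8) + G(3))*f(-3, -3) = ((2 + 8) + (6 + 3))*(-10 - 2*(-3) - 5/2*(-3) - ½*(-3)*(-3)) = (10 + 9)*(-10 + 6 + 15/2 - 9/2) = 19*(-1) = -19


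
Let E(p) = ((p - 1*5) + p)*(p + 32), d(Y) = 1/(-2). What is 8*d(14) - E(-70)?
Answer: -5514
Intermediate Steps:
d(Y) = -½
E(p) = (-5 + 2*p)*(32 + p) (E(p) = ((p - 5) + p)*(32 + p) = ((-5 + p) + p)*(32 + p) = (-5 + 2*p)*(32 + p))
8*d(14) - E(-70) = 8*(-½) - (-160 + 2*(-70)² + 59*(-70)) = -4 - (-160 + 2*4900 - 4130) = -4 - (-160 + 9800 - 4130) = -4 - 1*5510 = -4 - 5510 = -5514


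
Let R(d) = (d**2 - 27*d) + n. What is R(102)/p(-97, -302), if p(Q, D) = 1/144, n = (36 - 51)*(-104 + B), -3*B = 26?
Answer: 1344960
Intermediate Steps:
B = -26/3 (B = -1/3*26 = -26/3 ≈ -8.6667)
n = 1690 (n = (36 - 51)*(-104 - 26/3) = -15*(-338/3) = 1690)
p(Q, D) = 1/144
R(d) = 1690 + d**2 - 27*d (R(d) = (d**2 - 27*d) + 1690 = 1690 + d**2 - 27*d)
R(102)/p(-97, -302) = (1690 + 102**2 - 27*102)/(1/144) = (1690 + 10404 - 2754)*144 = 9340*144 = 1344960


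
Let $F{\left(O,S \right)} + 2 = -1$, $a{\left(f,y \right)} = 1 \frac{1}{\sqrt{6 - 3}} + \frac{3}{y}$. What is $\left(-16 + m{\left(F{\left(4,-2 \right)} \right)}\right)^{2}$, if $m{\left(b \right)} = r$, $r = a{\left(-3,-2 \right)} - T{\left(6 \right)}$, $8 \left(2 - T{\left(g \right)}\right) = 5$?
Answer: $\frac{68467}{192} - \frac{151 \sqrt{3}}{12} \approx 334.8$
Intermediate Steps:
$a{\left(f,y \right)} = \frac{3}{y} + \frac{\sqrt{3}}{3}$ ($a{\left(f,y \right)} = 1 \frac{1}{\sqrt{3}} + \frac{3}{y} = 1 \frac{\sqrt{3}}{3} + \frac{3}{y} = \frac{\sqrt{3}}{3} + \frac{3}{y} = \frac{3}{y} + \frac{\sqrt{3}}{3}$)
$T{\left(g \right)} = \frac{11}{8}$ ($T{\left(g \right)} = 2 - \frac{5}{8} = \frac{11}{8}$)
$F{\left(O,S \right)} = -3$ ($F{\left(O,S \right)} = -2 - 1 = -3$)
$r = - \frac{23}{8} + \frac{\sqrt{3}}{3}$ ($r = \left(\frac{3}{-2} + \frac{\sqrt{3}}{3}\right) - \frac{11}{8} = \left(3 \left(- \frac{1}{2}\right) + \frac{\sqrt{3}}{3}\right) - \frac{11}{8} = \left(- \frac{3}{2} + \frac{\sqrt{3}}{3}\right) - \frac{11}{8} = - \frac{23}{8} + \frac{\sqrt{3}}{3} \approx -2.2976$)
$m{\left(b \right)} = - \frac{23}{8} + \frac{\sqrt{3}}{3}$
$\left(-16 + m{\left(F{\left(4,-2 \right)} \right)}\right)^{2} = \left(-16 - \left(\frac{23}{8} - \frac{\sqrt{3}}{3}\right)\right)^{2} = \left(- \frac{151}{8} + \frac{\sqrt{3}}{3}\right)^{2}$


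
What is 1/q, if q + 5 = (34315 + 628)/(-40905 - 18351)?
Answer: -59256/331223 ≈ -0.17890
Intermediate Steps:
q = -331223/59256 (q = -5 + (34315 + 628)/(-40905 - 18351) = -5 + 34943/(-59256) = -5 + 34943*(-1/59256) = -5 - 34943/59256 = -331223/59256 ≈ -5.5897)
1/q = 1/(-331223/59256) = -59256/331223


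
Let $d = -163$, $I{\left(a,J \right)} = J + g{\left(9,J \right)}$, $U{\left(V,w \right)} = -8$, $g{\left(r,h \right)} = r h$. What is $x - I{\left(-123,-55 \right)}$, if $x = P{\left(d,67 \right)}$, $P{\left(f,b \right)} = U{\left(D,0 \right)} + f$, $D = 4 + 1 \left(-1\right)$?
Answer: $379$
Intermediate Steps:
$g{\left(r,h \right)} = h r$
$D = 3$ ($D = 4 - 1 = 3$)
$I{\left(a,J \right)} = 10 J$ ($I{\left(a,J \right)} = J + J 9 = J + 9 J = 10 J$)
$P{\left(f,b \right)} = -8 + f$
$x = -171$ ($x = -8 - 163 = -171$)
$x - I{\left(-123,-55 \right)} = -171 - 10 \left(-55\right) = -171 - -550 = -171 + 550 = 379$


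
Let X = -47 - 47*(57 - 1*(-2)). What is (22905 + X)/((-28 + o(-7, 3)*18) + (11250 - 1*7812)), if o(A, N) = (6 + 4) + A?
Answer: 20085/3464 ≈ 5.7982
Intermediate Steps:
o(A, N) = 10 + A
X = -2820 (X = -47 - 47*(57 + 2) = -47 - 47*59 = -47 - 2773 = -2820)
(22905 + X)/((-28 + o(-7, 3)*18) + (11250 - 1*7812)) = (22905 - 2820)/((-28 + (10 - 7)*18) + (11250 - 1*7812)) = 20085/((-28 + 3*18) + (11250 - 7812)) = 20085/((-28 + 54) + 3438) = 20085/(26 + 3438) = 20085/3464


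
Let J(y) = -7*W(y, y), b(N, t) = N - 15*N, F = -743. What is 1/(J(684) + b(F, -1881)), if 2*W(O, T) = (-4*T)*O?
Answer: 1/6560386 ≈ 1.5243e-7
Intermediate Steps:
W(O, T) = -2*O*T (W(O, T) = ((-4*T)*O)/2 = (-4*O*T)/2 = -2*O*T)
b(N, t) = -14*N
J(y) = 14*y² (J(y) = -(-14)*y*y = -(-14)*y² = 14*y²)
1/(J(684) + b(F, -1881)) = 1/(14*684² - 14*(-743)) = 1/(14*467856 + 10402) = 1/(6549984 + 10402) = 1/6560386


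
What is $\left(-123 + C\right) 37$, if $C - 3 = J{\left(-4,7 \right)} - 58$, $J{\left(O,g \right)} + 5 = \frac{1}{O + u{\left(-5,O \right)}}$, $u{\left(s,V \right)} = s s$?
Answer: $- \frac{142154}{21} \approx -6769.2$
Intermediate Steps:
$u{\left(s,V \right)} = s^{2}$
$J{\left(O,g \right)} = -5 + \frac{1}{25 + O}$ ($J{\left(O,g \right)} = -5 + \frac{1}{O + \left(-5\right)^{2}} = -5 + \frac{1}{O + 25} = -5 + \frac{1}{25 + O}$)
$C = - \frac{1259}{21}$ ($C = 3 - \left(58 - \frac{-124 - -20}{25 - 4}\right) = 3 - \left(58 - \frac{-124 + 20}{21}\right) = 3 + \left(\frac{1}{21} \left(-104\right) - 58\right) = 3 - \frac{1322}{21} = - \frac{1259}{21} \approx -59.952$)
$\left(-123 + C\right) 37 = \left(-123 - \frac{1259}{21}\right) 37 = \left(- \frac{3842}{21}\right) 37 = - \frac{142154}{21}$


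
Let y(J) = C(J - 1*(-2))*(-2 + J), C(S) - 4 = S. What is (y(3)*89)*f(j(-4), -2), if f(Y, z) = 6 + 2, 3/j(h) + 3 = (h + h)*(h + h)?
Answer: 6408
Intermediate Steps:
C(S) = 4 + S
j(h) = 3/(-3 + 4*h²) (j(h) = 3/(-3 + (h + h)*(h + h)) = 3/(-3 + (2*h)*(2*h)) = 3/(-3 + 4*h²))
y(J) = (-2 + J)*(6 + J) (y(J) = (4 + (J - 1*(-2)))*(-2 + J) = (4 + (J + 2))*(-2 + J) = (4 + (2 + J))*(-2 + J) = (6 + J)*(-2 + J) = (-2 + J)*(6 + J))
f(Y, z) = 8
(y(3)*89)*f(j(-4), -2) = (((-2 + 3)*(6 + 3))*89)*8 = ((1*9)*89)*8 = (9*89)*8 = 801*8 = 6408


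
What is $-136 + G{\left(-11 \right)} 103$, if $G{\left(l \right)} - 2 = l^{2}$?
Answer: $12533$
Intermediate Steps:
$G{\left(l \right)} = 2 + l^{2}$
$-136 + G{\left(-11 \right)} 103 = -136 + \left(2 + \left(-11\right)^{2}\right) 103 = -136 + \left(2 + 121\right) 103 = -136 + 123 \cdot 103 = -136 + 12669 = 12533$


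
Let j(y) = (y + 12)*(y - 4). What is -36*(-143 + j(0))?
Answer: 6876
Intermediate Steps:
j(y) = (-4 + y)*(12 + y) (j(y) = (12 + y)*(-4 + y) = (-4 + y)*(12 + y))
-36*(-143 + j(0)) = -36*(-143 + (-48 + 0² + 8*0)) = -36*(-143 + (-48 + 0 + 0)) = -36*(-143 - 48) = -36*(-191) = 6876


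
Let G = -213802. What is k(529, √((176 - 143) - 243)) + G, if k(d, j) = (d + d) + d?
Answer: -212215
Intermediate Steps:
k(d, j) = 3*d (k(d, j) = 2*d + d = 3*d)
k(529, √((176 - 143) - 243)) + G = 3*529 - 213802 = 1587 - 213802 = -212215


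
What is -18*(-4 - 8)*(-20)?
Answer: -4320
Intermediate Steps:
-18*(-4 - 8)*(-20) = -18*(-12)*(-20) = 216*(-20) = -4320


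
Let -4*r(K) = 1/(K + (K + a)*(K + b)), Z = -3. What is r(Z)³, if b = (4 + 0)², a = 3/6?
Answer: 1/2863288 ≈ 3.4925e-7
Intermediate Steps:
a = ½ (a = 3*(⅙) = ½ ≈ 0.50000)
b = 16 (b = 4² = 16)
r(K) = -1/(4*(K + (½ + K)*(16 + K))) (r(K) = -1/(4*(K + (K + ½)*(K + 16))) = -1/(4*(K + (½ + K)*(16 + K))))
r(Z)³ = (-1/(32 + 4*(-3)² + 70*(-3)))³ = (-1/(32 + 4*9 - 210))³ = (-1/(32 + 36 - 210))³ = (-1/(-142))³ = (-1*(-1/142))³ = (1/142)³ = 1/2863288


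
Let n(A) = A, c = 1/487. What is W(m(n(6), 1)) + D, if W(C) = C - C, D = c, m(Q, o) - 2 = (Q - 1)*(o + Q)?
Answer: 1/487 ≈ 0.0020534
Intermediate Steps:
c = 1/487 ≈ 0.0020534
m(Q, o) = 2 + (-1 + Q)*(Q + o) (m(Q, o) = 2 + (Q - 1)*(o + Q) = 2 + (-1 + Q)*(Q + o))
D = 1/487 ≈ 0.0020534
W(C) = 0
W(m(n(6), 1)) + D = 0 + 1/487 = 1/487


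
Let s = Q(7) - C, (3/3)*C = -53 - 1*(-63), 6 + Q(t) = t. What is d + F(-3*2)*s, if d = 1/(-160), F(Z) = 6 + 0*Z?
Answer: -8641/160 ≈ -54.006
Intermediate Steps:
Q(t) = -6 + t
C = 10 (C = -53 - 1*(-63) = -53 + 63 = 10)
F(Z) = 6 (F(Z) = 6 + 0 = 6)
s = -9 (s = (-6 + 7) - 1*10 = 1 - 10 = -9)
d = -1/160 ≈ -0.0062500
d + F(-3*2)*s = -1/160 + 6*(-9) = -1/160 - 54 = -8641/160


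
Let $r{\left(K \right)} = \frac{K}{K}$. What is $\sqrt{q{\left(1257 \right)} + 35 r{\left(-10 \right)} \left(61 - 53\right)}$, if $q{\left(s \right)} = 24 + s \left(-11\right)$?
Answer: $i \sqrt{13523} \approx 116.29 i$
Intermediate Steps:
$r{\left(K \right)} = 1$
$q{\left(s \right)} = 24 - 11 s$
$\sqrt{q{\left(1257 \right)} + 35 r{\left(-10 \right)} \left(61 - 53\right)} = \sqrt{\left(24 - 13827\right) + 35 \cdot 1 \left(61 - 53\right)} = \sqrt{\left(24 - 13827\right) + 35 \left(61 - 53\right)} = \sqrt{-13803 + 35 \cdot 8} = \sqrt{-13803 + 280} = \sqrt{-13523} = i \sqrt{13523}$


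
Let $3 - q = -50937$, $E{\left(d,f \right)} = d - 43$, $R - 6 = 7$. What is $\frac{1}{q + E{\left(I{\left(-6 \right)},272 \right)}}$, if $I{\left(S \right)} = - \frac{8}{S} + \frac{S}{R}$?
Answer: $\frac{39}{1985017} \approx 1.9647 \cdot 10^{-5}$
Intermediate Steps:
$R = 13$ ($R = 6 + 7 = 13$)
$I{\left(S \right)} = - \frac{8}{S} + \frac{S}{13}$
$E{\left(d,f \right)} = -43 + d$ ($E{\left(d,f \right)} = d - 43 = -43 + d$)
$q = 50940$ ($q = 3 - -50937 = 3 + 50937 = 50940$)
$\frac{1}{q + E{\left(I{\left(-6 \right)},272 \right)}} = \frac{1}{50940 - \left(\frac{565}{13} - \frac{4}{3}\right)} = \frac{1}{50940 - \frac{1643}{39}} = \frac{1}{\frac{1985017}{39}} = \frac{39}{1985017}$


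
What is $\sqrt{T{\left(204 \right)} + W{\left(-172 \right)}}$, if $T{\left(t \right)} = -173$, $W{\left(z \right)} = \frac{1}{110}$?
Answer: $\frac{i \sqrt{2093190}}{110} \approx 13.153 i$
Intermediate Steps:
$W{\left(z \right)} = \frac{1}{110}$
$\sqrt{T{\left(204 \right)} + W{\left(-172 \right)}} = \sqrt{-173 + \frac{1}{110}} = \sqrt{- \frac{19029}{110}} = \frac{i \sqrt{2093190}}{110}$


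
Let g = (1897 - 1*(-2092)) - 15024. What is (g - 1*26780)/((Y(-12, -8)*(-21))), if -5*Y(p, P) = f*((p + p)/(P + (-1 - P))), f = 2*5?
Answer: -12605/336 ≈ -37.515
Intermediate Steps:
f = 10
g = -11035 (g = (1897 + 2092) - 15024 = 3989 - 15024 = -11035)
Y(p, P) = 4*p (Y(p, P) = -2*(p + p)/(P + (-1 - P)) = -2*(2*p)/(-1) = -2*(2*p)*(-1) = -2*(-2*p) = -(-4)*p = 4*p)
(g - 1*26780)/((Y(-12, -8)*(-21))) = (-11035 - 1*26780)/(((4*(-12))*(-21))) = (-11035 - 26780)/((-48*(-21))) = -37815/1008 = -37815*1/1008 = -12605/336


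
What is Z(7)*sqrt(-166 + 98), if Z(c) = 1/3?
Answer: 2*I*sqrt(17)/3 ≈ 2.7487*I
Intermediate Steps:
Z(c) = 1/3
Z(7)*sqrt(-166 + 98) = sqrt(-166 + 98)/3 = sqrt(-68)/3 = (2*I*sqrt(17))/3 = 2*I*sqrt(17)/3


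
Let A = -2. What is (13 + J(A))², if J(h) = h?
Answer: 121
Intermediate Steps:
(13 + J(A))² = (13 - 2)² = 11² = 121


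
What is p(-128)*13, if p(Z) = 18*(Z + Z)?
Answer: -59904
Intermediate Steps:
p(Z) = 36*Z (p(Z) = 18*(2*Z) = 36*Z)
p(-128)*13 = (36*(-128))*13 = -4608*13 = -59904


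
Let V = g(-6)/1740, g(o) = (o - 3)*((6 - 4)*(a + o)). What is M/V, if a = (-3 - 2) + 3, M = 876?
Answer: 10585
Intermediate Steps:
a = -2 (a = -5 + 3 = -2)
g(o) = (-4 + 2*o)*(-3 + o) (g(o) = (o - 3)*((6 - 4)*(-2 + o)) = (-3 + o)*(2*(-2 + o)) = (-3 + o)*(-4 + 2*o) = (-4 + 2*o)*(-3 + o))
V = 12/145 (V = (12 - 10*(-6) + 2*(-6)²)/1740 = (12 + 60 + 2*36)*(1/1740) = (12 + 60 + 72)*(1/1740) = 144*(1/1740) = 12/145 ≈ 0.082759)
M/V = 876/(12/145) = 876*(145/12) = 10585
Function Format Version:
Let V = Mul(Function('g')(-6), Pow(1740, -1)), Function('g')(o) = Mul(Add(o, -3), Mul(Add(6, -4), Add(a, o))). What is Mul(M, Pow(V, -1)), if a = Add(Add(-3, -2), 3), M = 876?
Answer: 10585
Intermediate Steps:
a = -2 (a = Add(-5, 3) = -2)
Function('g')(o) = Mul(Add(-4, Mul(2, o)), Add(-3, o)) (Function('g')(o) = Mul(Add(o, -3), Mul(Add(6, -4), Add(-2, o))) = Mul(Add(-3, o), Mul(2, Add(-2, o))) = Mul(Add(-3, o), Add(-4, Mul(2, o))) = Mul(Add(-4, Mul(2, o)), Add(-3, o)))
V = Rational(12, 145) (V = Mul(Add(12, Mul(-10, -6), Mul(2, Pow(-6, 2))), Pow(1740, -1)) = Mul(Add(12, 60, Mul(2, 36)), Rational(1, 1740)) = Mul(Add(12, 60, 72), Rational(1, 1740)) = Mul(144, Rational(1, 1740)) = Rational(12, 145) ≈ 0.082759)
Mul(M, Pow(V, -1)) = Mul(876, Pow(Rational(12, 145), -1)) = Mul(876, Rational(145, 12)) = 10585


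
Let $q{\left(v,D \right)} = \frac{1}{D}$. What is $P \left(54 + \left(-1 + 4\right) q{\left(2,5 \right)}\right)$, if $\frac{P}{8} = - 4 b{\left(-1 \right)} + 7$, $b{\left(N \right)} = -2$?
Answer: $6552$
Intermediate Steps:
$P = 120$ ($P = 8 \left(\left(-4\right) \left(-2\right) + 7\right) = 8 \left(8 + 7\right) = 8 \cdot 15 = 120$)
$P \left(54 + \left(-1 + 4\right) q{\left(2,5 \right)}\right) = 120 \left(54 + \frac{-1 + 4}{5}\right) = 120 \left(54 + 3 \cdot \frac{1}{5}\right) = 120 \left(54 + \frac{3}{5}\right) = 120 \cdot \frac{273}{5} = 6552$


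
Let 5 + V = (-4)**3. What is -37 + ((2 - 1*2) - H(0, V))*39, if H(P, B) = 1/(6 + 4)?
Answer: -409/10 ≈ -40.900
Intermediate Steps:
V = -69 (V = -5 + (-4)**3 = -5 - 64 = -69)
H(P, B) = 1/10
-37 + ((2 - 1*2) - H(0, V))*39 = -37 + ((2 - 1*2) - 1*1/10)*39 = -37 + ((2 - 2) - 1/10)*39 = -37 + (0 - 1/10)*39 = -37 - 1/10*39 = -37 - 39/10 = -409/10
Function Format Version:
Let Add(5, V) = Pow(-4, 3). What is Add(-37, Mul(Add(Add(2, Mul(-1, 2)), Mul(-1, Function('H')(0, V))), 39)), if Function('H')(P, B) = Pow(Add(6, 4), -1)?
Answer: Rational(-409, 10) ≈ -40.900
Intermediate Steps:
V = -69 (V = Add(-5, Pow(-4, 3)) = Add(-5, -64) = -69)
Function('H')(P, B) = Rational(1, 10) (Function('H')(P, B) = Pow(10, -1) = Rational(1, 10))
Add(-37, Mul(Add(Add(2, Mul(-1, 2)), Mul(-1, Function('H')(0, V))), 39)) = Add(-37, Mul(Add(Add(2, Mul(-1, 2)), Mul(-1, Rational(1, 10))), 39)) = Add(-37, Mul(Add(Add(2, -2), Rational(-1, 10)), 39)) = Add(-37, Mul(Add(0, Rational(-1, 10)), 39)) = Add(-37, Mul(Rational(-1, 10), 39)) = Add(-37, Rational(-39, 10)) = Rational(-409, 10)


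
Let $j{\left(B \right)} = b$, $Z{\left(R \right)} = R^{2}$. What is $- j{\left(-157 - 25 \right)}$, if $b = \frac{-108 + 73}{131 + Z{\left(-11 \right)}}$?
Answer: $\frac{5}{36} \approx 0.13889$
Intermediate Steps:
$b = - \frac{5}{36}$ ($b = \frac{-108 + 73}{131 + \left(-11\right)^{2}} = - \frac{35}{131 + 121} = - \frac{35}{252} = \left(-35\right) \frac{1}{252} = - \frac{5}{36} \approx -0.13889$)
$j{\left(B \right)} = - \frac{5}{36}$
$- j{\left(-157 - 25 \right)} = \left(-1\right) \left(- \frac{5}{36}\right) = \frac{5}{36}$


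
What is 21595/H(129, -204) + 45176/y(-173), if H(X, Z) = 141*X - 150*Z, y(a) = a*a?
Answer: 2850408619/1460205981 ≈ 1.9521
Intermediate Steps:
y(a) = a**2
H(X, Z) = -150*Z + 141*X
21595/H(129, -204) + 45176/y(-173) = 21595/(-150*(-204) + 141*129) + 45176/((-173)**2) = 21595/(30600 + 18189) + 45176/29929 = 21595/48789 + 45176*(1/29929) = 21595*(1/48789) + 45176/29929 = 21595/48789 + 45176/29929 = 2850408619/1460205981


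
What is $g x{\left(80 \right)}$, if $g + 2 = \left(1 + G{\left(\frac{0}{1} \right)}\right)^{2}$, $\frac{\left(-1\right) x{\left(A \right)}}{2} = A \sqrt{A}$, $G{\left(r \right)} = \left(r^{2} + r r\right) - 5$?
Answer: $- 8960 \sqrt{5} \approx -20035.0$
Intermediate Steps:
$G{\left(r \right)} = -5 + 2 r^{2}$ ($G{\left(r \right)} = \left(r^{2} + r^{2}\right) - 5 = 2 r^{2} - 5 = -5 + 2 r^{2}$)
$x{\left(A \right)} = - 2 A^{\frac{3}{2}}$ ($x{\left(A \right)} = - 2 A \sqrt{A} = - 2 A^{\frac{3}{2}}$)
$g = 14$ ($g = -2 + \left(1 - \left(5 - 2 \left(\frac{0}{1}\right)^{2}\right)\right)^{2} = -2 + \left(1 - \left(5 - 2 \left(0 \cdot 1\right)^{2}\right)\right)^{2} = -2 + \left(1 - \left(5 - 2 \cdot 0^{2}\right)\right)^{2} = -2 + \left(1 + \left(-5 + 2 \cdot 0\right)\right)^{2} = -2 + \left(1 + \left(-5 + 0\right)\right)^{2} = -2 + \left(1 - 5\right)^{2} = -2 + \left(-4\right)^{2} = -2 + 16 = 14$)
$g x{\left(80 \right)} = 14 \left(- 2 \cdot 80^{\frac{3}{2}}\right) = 14 \left(- 2 \cdot 320 \sqrt{5}\right) = 14 \left(- 640 \sqrt{5}\right) = - 8960 \sqrt{5}$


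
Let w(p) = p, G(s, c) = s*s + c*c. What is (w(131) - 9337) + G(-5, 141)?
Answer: 10700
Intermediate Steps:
G(s, c) = c² + s² (G(s, c) = s² + c² = c² + s²)
(w(131) - 9337) + G(-5, 141) = (131 - 9337) + (141² + (-5)²) = -9206 + (19881 + 25) = -9206 + 19906 = 10700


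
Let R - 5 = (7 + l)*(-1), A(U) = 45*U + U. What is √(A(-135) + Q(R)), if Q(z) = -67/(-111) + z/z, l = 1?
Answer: 2*I*√19123413/111 ≈ 78.793*I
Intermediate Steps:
A(U) = 46*U
R = -3 (R = 5 + (7 + 1)*(-1) = 5 + 8*(-1) = 5 - 8 = -3)
Q(z) = 178/111 (Q(z) = -67*(-1/111) + 1 = 67/111 + 1 = 178/111)
√(A(-135) + Q(R)) = √(46*(-135) + 178/111) = √(-6210 + 178/111) = √(-689132/111) = 2*I*√19123413/111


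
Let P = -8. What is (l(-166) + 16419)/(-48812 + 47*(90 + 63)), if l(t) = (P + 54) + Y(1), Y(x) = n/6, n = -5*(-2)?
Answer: -49400/124863 ≈ -0.39563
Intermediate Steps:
n = 10
Y(x) = 5/3 (Y(x) = 10/6 = 10*(⅙) = 5/3)
l(t) = 143/3 (l(t) = (-8 + 54) + 5/3 = 46 + 5/3 = 143/3)
(l(-166) + 16419)/(-48812 + 47*(90 + 63)) = (143/3 + 16419)/(-48812 + 47*(90 + 63)) = 49400/(3*(-48812 + 47*153)) = 49400/(3*(-48812 + 7191)) = (49400/3)/(-41621) = (49400/3)*(-1/41621) = -49400/124863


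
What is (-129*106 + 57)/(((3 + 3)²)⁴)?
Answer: -1513/186624 ≈ -0.0081072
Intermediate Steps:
(-129*106 + 57)/(((3 + 3)²)⁴) = (-13674 + 57)/((6²)⁴) = -13617/(36⁴) = -13617/1679616 = -13617*1/1679616 = -1513/186624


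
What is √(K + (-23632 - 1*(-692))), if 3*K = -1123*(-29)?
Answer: I*√108759/3 ≈ 109.93*I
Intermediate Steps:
K = 32567/3 (K = (-1123*(-29))/3 = (⅓)*32567 = 32567/3 ≈ 10856.)
√(K + (-23632 - 1*(-692))) = √(32567/3 + (-23632 - 1*(-692))) = √(32567/3 + (-23632 + 692)) = √(32567/3 - 22940) = √(-36253/3) = I*√108759/3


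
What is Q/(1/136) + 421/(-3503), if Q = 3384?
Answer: 1612164251/3503 ≈ 4.6022e+5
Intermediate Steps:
Q/(1/136) + 421/(-3503) = 3384/(1/136) + 421/(-3503) = 3384/(1/136) + 421*(-1/3503) = 3384*136 - 421/3503 = 460224 - 421/3503 = 1612164251/3503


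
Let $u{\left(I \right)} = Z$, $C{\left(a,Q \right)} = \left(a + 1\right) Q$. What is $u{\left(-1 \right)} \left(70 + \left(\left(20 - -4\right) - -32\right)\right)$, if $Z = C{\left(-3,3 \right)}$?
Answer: $-756$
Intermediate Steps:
$C{\left(a,Q \right)} = Q \left(1 + a\right)$ ($C{\left(a,Q \right)} = \left(1 + a\right) Q = Q \left(1 + a\right)$)
$Z = -6$ ($Z = 3 \left(1 - 3\right) = 3 \left(-2\right) = -6$)
$u{\left(I \right)} = -6$
$u{\left(-1 \right)} \left(70 + \left(\left(20 - -4\right) - -32\right)\right) = - 6 \left(70 + \left(\left(20 - -4\right) - -32\right)\right) = - 6 \left(70 + \left(\left(20 + 4\right) + 32\right)\right) = - 6 \left(70 + \left(24 + 32\right)\right) = - 6 \left(70 + 56\right) = \left(-6\right) 126 = -756$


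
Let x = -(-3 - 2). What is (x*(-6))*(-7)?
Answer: 210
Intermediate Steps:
x = 5 (x = -1*(-5) = 5)
(x*(-6))*(-7) = (5*(-6))*(-7) = -30*(-7) = 210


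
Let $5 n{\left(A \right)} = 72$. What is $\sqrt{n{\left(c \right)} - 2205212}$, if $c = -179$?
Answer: $\frac{2 i \sqrt{13782485}}{5} \approx 1485.0 i$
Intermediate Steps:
$n{\left(A \right)} = \frac{72}{5}$ ($n{\left(A \right)} = \frac{1}{5} \cdot 72 = \frac{72}{5}$)
$\sqrt{n{\left(c \right)} - 2205212} = \sqrt{\frac{72}{5} - 2205212} = \sqrt{- \frac{11025988}{5}} = \frac{2 i \sqrt{13782485}}{5}$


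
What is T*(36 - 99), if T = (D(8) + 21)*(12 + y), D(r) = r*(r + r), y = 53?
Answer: -610155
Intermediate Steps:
D(r) = 2*r**2 (D(r) = r*(2*r) = 2*r**2)
T = 9685 (T = (2*8**2 + 21)*(12 + 53) = (2*64 + 21)*65 = (128 + 21)*65 = 149*65 = 9685)
T*(36 - 99) = 9685*(36 - 99) = 9685*(-63) = -610155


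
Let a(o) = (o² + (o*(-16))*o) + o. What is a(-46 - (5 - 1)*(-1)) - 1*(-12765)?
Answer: -13737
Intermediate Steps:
a(o) = o - 15*o² (a(o) = (o² + (-16*o)*o) + o = (o² - 16*o²) + o = -15*o² + o = o - 15*o²)
a(-46 - (5 - 1)*(-1)) - 1*(-12765) = (-46 - (5 - 1)*(-1))*(1 - 15*(-46 - (5 - 1)*(-1))) - 1*(-12765) = (-46 - 4*(-1))*(1 - 15*(-46 - 4*(-1))) + 12765 = (-46 - 1*(-4))*(1 - 15*(-46 - 1*(-4))) + 12765 = (-46 + 4)*(1 - 15*(-46 + 4)) + 12765 = -42*(1 - 15*(-42)) + 12765 = -42*(1 + 630) + 12765 = -42*631 + 12765 = -26502 + 12765 = -13737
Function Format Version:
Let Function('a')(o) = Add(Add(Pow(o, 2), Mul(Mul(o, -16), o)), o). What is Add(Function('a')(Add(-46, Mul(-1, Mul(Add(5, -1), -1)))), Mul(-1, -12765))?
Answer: -13737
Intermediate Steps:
Function('a')(o) = Add(o, Mul(-15, Pow(o, 2))) (Function('a')(o) = Add(Add(Pow(o, 2), Mul(Mul(-16, o), o)), o) = Add(Add(Pow(o, 2), Mul(-16, Pow(o, 2))), o) = Add(Mul(-15, Pow(o, 2)), o) = Add(o, Mul(-15, Pow(o, 2))))
Add(Function('a')(Add(-46, Mul(-1, Mul(Add(5, -1), -1)))), Mul(-1, -12765)) = Add(Mul(Add(-46, Mul(-1, Mul(Add(5, -1), -1))), Add(1, Mul(-15, Add(-46, Mul(-1, Mul(Add(5, -1), -1)))))), Mul(-1, -12765)) = Add(Mul(Add(-46, Mul(-1, Mul(4, -1))), Add(1, Mul(-15, Add(-46, Mul(-1, Mul(4, -1)))))), 12765) = Add(Mul(Add(-46, Mul(-1, -4)), Add(1, Mul(-15, Add(-46, Mul(-1, -4))))), 12765) = Add(Mul(Add(-46, 4), Add(1, Mul(-15, Add(-46, 4)))), 12765) = Add(Mul(-42, Add(1, Mul(-15, -42))), 12765) = Add(Mul(-42, Add(1, 630)), 12765) = Add(Mul(-42, 631), 12765) = Add(-26502, 12765) = -13737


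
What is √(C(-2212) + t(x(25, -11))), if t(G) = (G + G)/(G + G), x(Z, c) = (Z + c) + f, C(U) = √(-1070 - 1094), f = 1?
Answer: √(1 + 2*I*√541) ≈ 4.8749 + 4.7712*I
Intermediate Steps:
C(U) = 2*I*√541 (C(U) = √(-2164) = 2*I*√541)
x(Z, c) = 1 + Z + c (x(Z, c) = (Z + c) + 1 = 1 + Z + c)
t(G) = 1 (t(G) = (2*G)/((2*G)) = (2*G)*(1/(2*G)) = 1)
√(C(-2212) + t(x(25, -11))) = √(2*I*√541 + 1) = √(1 + 2*I*√541)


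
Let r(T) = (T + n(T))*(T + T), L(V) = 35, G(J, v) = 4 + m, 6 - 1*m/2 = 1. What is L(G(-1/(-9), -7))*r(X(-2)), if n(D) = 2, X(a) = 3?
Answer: 1050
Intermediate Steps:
m = 10 (m = 12 - 2*1 = 12 - 2 = 10)
G(J, v) = 14 (G(J, v) = 4 + 10 = 14)
r(T) = 2*T*(2 + T) (r(T) = (T + 2)*(T + T) = (2 + T)*(2*T) = 2*T*(2 + T))
L(G(-1/(-9), -7))*r(X(-2)) = 35*(2*3*(2 + 3)) = 35*(2*3*5) = 35*30 = 1050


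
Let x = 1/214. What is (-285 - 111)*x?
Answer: -198/107 ≈ -1.8505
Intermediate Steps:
x = 1/214 ≈ 0.0046729
(-285 - 111)*x = (-285 - 111)*(1/214) = -396*1/214 = -198/107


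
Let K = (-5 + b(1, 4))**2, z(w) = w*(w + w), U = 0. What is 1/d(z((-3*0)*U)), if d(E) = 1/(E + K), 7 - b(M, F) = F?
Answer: 4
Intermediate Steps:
z(w) = 2*w**2 (z(w) = w*(2*w) = 2*w**2)
b(M, F) = 7 - F
K = 4 (K = (-5 + (7 - 1*4))**2 = (-5 + (7 - 4))**2 = (-5 + 3)**2 = (-2)**2 = 4)
d(E) = 1/(4 + E) (d(E) = 1/(E + 4) = 1/(4 + E))
1/d(z((-3*0)*U)) = 1/(1/(4 + 2*(-3*0*0)**2)) = 1/(1/(4 + 2*(0*0)**2)) = 1/(1/(4 + 2*0**2)) = 1/(1/(4 + 2*0)) = 1/(1/(4 + 0)) = 1/(1/4) = 4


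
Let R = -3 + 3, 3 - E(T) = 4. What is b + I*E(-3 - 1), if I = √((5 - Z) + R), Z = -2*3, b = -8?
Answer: -8 - √11 ≈ -11.317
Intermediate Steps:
E(T) = -1 (E(T) = 3 - 1*4 = 3 - 4 = -1)
Z = -6
R = 0
I = √11 (I = √((5 - 1*(-6)) + 0) = √((5 + 6) + 0) = √(11 + 0) = √11 ≈ 3.3166)
b + I*E(-3 - 1) = -8 + √11*(-1) = -8 - √11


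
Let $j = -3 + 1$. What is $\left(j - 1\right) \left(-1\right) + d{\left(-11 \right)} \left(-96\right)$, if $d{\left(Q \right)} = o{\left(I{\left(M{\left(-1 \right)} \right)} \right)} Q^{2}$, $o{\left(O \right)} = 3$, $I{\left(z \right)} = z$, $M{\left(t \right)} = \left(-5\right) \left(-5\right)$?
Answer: $-34845$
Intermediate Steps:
$M{\left(t \right)} = 25$
$j = -2$
$d{\left(Q \right)} = 3 Q^{2}$
$\left(j - 1\right) \left(-1\right) + d{\left(-11 \right)} \left(-96\right) = \left(-2 - 1\right) \left(-1\right) + 3 \left(-11\right)^{2} \left(-96\right) = \left(-3\right) \left(-1\right) + 3 \cdot 121 \left(-96\right) = 3 + 363 \left(-96\right) = 3 - 34848 = -34845$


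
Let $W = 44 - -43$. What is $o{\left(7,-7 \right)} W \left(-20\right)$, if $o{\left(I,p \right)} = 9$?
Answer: $-15660$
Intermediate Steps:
$W = 87$ ($W = 44 + 43 = 87$)
$o{\left(7,-7 \right)} W \left(-20\right) = 9 \cdot 87 \left(-20\right) = 783 \left(-20\right) = -15660$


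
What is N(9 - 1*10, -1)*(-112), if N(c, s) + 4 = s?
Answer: 560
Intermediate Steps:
N(c, s) = -4 + s
N(9 - 1*10, -1)*(-112) = (-4 - 1)*(-112) = -5*(-112) = 560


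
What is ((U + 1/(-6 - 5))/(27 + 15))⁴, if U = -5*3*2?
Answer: 12003612721/45558341136 ≈ 0.26348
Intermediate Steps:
U = -30 (U = -15*2 = -30)
((U + 1/(-6 - 5))/(27 + 15))⁴ = ((-30 + 1/(-6 - 5))/(27 + 15))⁴ = ((-30 + 1/(-11))/42)⁴ = ((-30 - 1/11)*(1/42))⁴ = (-331/11*1/42)⁴ = (-331/462)⁴ = 12003612721/45558341136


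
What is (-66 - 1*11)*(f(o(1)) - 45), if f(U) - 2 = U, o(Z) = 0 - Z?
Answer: 3388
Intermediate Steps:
o(Z) = -Z
f(U) = 2 + U
(-66 - 1*11)*(f(o(1)) - 45) = (-66 - 1*11)*((2 - 1*1) - 45) = (-66 - 11)*((2 - 1) - 45) = -77*(1 - 45) = -77*(-44) = 3388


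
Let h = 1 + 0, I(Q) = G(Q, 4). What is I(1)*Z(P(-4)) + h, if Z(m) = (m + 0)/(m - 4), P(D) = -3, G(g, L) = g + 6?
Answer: 4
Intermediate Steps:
G(g, L) = 6 + g
I(Q) = 6 + Q
h = 1
Z(m) = m/(-4 + m)
I(1)*Z(P(-4)) + h = (6 + 1)*(-3/(-4 - 3)) + 1 = 7*(-3/(-7)) + 1 = 7*(-3*(-⅐)) + 1 = 7*(3/7) + 1 = 3 + 1 = 4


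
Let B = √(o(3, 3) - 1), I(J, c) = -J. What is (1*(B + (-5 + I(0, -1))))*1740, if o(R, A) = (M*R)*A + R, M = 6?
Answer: -8700 + 3480*√14 ≈ 4321.0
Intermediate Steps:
o(R, A) = R + 6*A*R (o(R, A) = (6*R)*A + R = 6*A*R + R = R + 6*A*R)
B = 2*√14 (B = √(3*(1 + 6*3) - 1) = √(3*(1 + 18) - 1) = √(3*19 - 1) = √(57 - 1) = √56 = 2*√14 ≈ 7.4833)
(1*(B + (-5 + I(0, -1))))*1740 = (1*(2*√14 + (-5 - 1*0)))*1740 = (1*(2*√14 + (-5 + 0)))*1740 = (1*(2*√14 - 5))*1740 = (1*(-5 + 2*√14))*1740 = (-5 + 2*√14)*1740 = -8700 + 3480*√14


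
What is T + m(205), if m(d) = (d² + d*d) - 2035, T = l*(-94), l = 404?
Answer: 44039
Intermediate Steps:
T = -37976 (T = 404*(-94) = -37976)
m(d) = -2035 + 2*d² (m(d) = (d² + d²) - 2035 = 2*d² - 2035 = -2035 + 2*d²)
T + m(205) = -37976 + (-2035 + 2*205²) = -37976 + (-2035 + 2*42025) = -37976 + (-2035 + 84050) = -37976 + 82015 = 44039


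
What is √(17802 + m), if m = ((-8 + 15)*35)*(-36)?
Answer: 3*√998 ≈ 94.773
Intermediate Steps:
m = -8820 (m = (7*35)*(-36) = 245*(-36) = -8820)
√(17802 + m) = √(17802 - 8820) = √8982 = 3*√998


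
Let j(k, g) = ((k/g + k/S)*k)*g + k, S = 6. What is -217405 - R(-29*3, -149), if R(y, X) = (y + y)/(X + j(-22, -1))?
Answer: -151530763/697 ≈ -2.1740e+5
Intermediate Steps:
j(k, g) = k + g*k*(k/6 + k/g) (j(k, g) = ((k/g + k/6)*k)*g + k = ((k/6 + k/g)*k)*g + k = (k*(k/6 + k/g))*g + k = g*k*(k/6 + k/g) + k = k + g*k*(k/6 + k/g))
R(y, X) = 2*y/(1144/3 + X) (R(y, X) = (y + y)/(X + (⅙)*(-22)*(6 + 6*(-22) - 1*(-22))) = (2*y)/(X + (⅙)*(-22)*(6 - 132 + 22)) = (2*y)/(X + (⅙)*(-22)*(-104)) = (2*y)/(X + 1144/3) = (2*y)/(1144/3 + X) = 2*y/(1144/3 + X))
-217405 - R(-29*3, -149) = -217405 - 6*(-29*3)/(1144 + 3*(-149)) = -217405 - 6*(-87)/(1144 - 447) = -217405 - 6*(-87)/697 = -217405 - 1*(-522/697) = -217405 + 522/697 = -151530763/697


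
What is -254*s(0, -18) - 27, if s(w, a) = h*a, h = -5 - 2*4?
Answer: -59463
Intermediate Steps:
h = -13 (h = -5 - 8 = -13)
s(w, a) = -13*a
-254*s(0, -18) - 27 = -(-3302)*(-18) - 27 = -254*234 - 27 = -59436 - 27 = -59463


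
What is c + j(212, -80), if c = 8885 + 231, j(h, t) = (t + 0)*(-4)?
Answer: 9436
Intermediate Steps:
j(h, t) = -4*t (j(h, t) = t*(-4) = -4*t)
c = 9116
c + j(212, -80) = 9116 - 4*(-80) = 9116 + 320 = 9436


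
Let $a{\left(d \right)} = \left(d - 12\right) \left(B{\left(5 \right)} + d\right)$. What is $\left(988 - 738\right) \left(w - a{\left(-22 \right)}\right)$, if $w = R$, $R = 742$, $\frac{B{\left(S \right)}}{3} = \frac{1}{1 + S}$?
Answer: $2750$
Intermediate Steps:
$B{\left(S \right)} = \frac{3}{1 + S}$
$w = 742$
$a{\left(d \right)} = \left(\frac{1}{2} + d\right) \left(-12 + d\right)$ ($a{\left(d \right)} = \left(d - 12\right) \left(\frac{3}{1 + 5} + d\right) = \left(-12 + d\right) \left(\frac{3}{6} + d\right) = \left(-12 + d\right) \left(3 \cdot \frac{1}{6} + d\right) = \left(-12 + d\right) \left(\frac{1}{2} + d\right) = \left(\frac{1}{2} + d\right) \left(-12 + d\right)$)
$\left(988 - 738\right) \left(w - a{\left(-22 \right)}\right) = \left(988 - 738\right) \left(742 - \left(-6 + \left(-22\right)^{2} - -253\right)\right) = 250 \left(742 - \left(-6 + 484 + 253\right)\right) = 250 \left(742 - 731\right) = 250 \cdot 11 = 2750$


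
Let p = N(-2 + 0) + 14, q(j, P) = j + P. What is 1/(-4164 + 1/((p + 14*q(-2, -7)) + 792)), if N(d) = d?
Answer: -678/2823191 ≈ -0.00024015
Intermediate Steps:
q(j, P) = P + j
p = 12 (p = (-2 + 0) + 14 = -2 + 14 = 12)
1/(-4164 + 1/((p + 14*q(-2, -7)) + 792)) = 1/(-4164 + 1/((12 + 14*(-7 - 2)) + 792)) = 1/(-4164 + 1/((12 + 14*(-9)) + 792)) = 1/(-4164 + 1/((12 - 126) + 792)) = 1/(-4164 + 1/(-114 + 792)) = 1/(-4164 + 1/678) = 1/(-2823191/678) = -678/2823191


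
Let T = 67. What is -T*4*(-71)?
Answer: 19028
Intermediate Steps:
-T*4*(-71) = -67*4*(-71) = -268*(-71) = -1*(-19028) = 19028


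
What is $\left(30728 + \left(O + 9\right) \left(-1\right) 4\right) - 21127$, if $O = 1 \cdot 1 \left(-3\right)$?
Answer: $9577$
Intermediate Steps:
$O = -3$ ($O = 1 \left(-3\right) = -3$)
$\left(30728 + \left(O + 9\right) \left(-1\right) 4\right) - 21127 = \left(30728 + \left(-3 + 9\right) \left(-1\right) 4\right) - 21127 = \left(30728 + 6 \left(-1\right) 4\right) - 21127 = \left(30728 - 24\right) - 21127 = 30704 - 21127 = 9577$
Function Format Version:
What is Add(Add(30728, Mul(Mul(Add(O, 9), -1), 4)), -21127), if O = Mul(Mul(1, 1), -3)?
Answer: 9577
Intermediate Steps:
O = -3 (O = Mul(1, -3) = -3)
Add(Add(30728, Mul(Mul(Add(O, 9), -1), 4)), -21127) = Add(Add(30728, Mul(Mul(Add(-3, 9), -1), 4)), -21127) = Add(Add(30728, Mul(Mul(6, -1), 4)), -21127) = Add(Add(30728, Mul(-6, 4)), -21127) = Add(Add(30728, -24), -21127) = Add(30704, -21127) = 9577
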